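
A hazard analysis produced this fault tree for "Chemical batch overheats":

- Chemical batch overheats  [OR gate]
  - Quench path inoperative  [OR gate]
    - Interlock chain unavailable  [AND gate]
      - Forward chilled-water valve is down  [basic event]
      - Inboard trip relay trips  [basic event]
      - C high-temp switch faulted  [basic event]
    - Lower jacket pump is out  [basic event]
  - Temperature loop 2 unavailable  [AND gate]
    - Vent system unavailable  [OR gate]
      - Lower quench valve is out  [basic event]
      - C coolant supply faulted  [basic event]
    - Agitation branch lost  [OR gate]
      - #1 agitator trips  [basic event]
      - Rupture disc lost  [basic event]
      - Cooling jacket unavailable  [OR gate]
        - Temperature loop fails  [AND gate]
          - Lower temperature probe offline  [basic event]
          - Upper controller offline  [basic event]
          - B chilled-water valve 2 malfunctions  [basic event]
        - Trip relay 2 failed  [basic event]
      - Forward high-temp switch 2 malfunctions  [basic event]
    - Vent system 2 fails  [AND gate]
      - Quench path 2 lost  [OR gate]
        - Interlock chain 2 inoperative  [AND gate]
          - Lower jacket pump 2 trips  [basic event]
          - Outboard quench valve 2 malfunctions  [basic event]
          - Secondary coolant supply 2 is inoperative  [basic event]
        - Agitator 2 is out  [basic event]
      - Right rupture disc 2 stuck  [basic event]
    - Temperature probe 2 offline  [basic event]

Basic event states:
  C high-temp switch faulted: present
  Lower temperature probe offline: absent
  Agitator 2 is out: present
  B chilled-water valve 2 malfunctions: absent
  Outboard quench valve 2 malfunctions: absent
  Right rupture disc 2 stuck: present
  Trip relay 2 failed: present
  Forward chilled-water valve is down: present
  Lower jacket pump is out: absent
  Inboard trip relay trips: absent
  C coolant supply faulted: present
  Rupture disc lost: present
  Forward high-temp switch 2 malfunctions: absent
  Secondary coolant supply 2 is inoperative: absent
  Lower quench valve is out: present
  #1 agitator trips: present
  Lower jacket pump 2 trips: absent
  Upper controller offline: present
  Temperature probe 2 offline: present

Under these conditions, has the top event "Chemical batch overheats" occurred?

Interlock chain unavailable [AND]: Forward chilled-water valve is down=occurs, Inboard trip relay trips=not, C high-temp switch faulted=occurs → not all inputs occur → does not occur.
Quench path inoperative [OR]: Interlock chain unavailable=not, Lower jacket pump is out=not → no input occurs → does not occur.
Vent system unavailable [OR]: Lower quench valve is out=occurs, C coolant supply faulted=occurs → at least one input occurs → occurs.
Temperature loop fails [AND]: Lower temperature probe offline=not, Upper controller offline=occurs, B chilled-water valve 2 malfunctions=not → not all inputs occur → does not occur.
Cooling jacket unavailable [OR]: Temperature loop fails=not, Trip relay 2 failed=occurs → at least one input occurs → occurs.
Agitation branch lost [OR]: #1 agitator trips=occurs, Rupture disc lost=occurs, Cooling jacket unavailable=occurs, Forward high-temp switch 2 malfunctions=not → at least one input occurs → occurs.
Interlock chain 2 inoperative [AND]: Lower jacket pump 2 trips=not, Outboard quench valve 2 malfunctions=not, Secondary coolant supply 2 is inoperative=not → not all inputs occur → does not occur.
Quench path 2 lost [OR]: Interlock chain 2 inoperative=not, Agitator 2 is out=occurs → at least one input occurs → occurs.
Vent system 2 fails [AND]: Quench path 2 lost=occurs, Right rupture disc 2 stuck=occurs → all inputs occur → occurs.
Temperature loop 2 unavailable [AND]: Vent system unavailable=occurs, Agitation branch lost=occurs, Vent system 2 fails=occurs, Temperature probe 2 offline=occurs → all inputs occur → occurs.
Chemical batch overheats [OR]: Quench path inoperative=not, Temperature loop 2 unavailable=occurs → at least one input occurs → occurs.

Yes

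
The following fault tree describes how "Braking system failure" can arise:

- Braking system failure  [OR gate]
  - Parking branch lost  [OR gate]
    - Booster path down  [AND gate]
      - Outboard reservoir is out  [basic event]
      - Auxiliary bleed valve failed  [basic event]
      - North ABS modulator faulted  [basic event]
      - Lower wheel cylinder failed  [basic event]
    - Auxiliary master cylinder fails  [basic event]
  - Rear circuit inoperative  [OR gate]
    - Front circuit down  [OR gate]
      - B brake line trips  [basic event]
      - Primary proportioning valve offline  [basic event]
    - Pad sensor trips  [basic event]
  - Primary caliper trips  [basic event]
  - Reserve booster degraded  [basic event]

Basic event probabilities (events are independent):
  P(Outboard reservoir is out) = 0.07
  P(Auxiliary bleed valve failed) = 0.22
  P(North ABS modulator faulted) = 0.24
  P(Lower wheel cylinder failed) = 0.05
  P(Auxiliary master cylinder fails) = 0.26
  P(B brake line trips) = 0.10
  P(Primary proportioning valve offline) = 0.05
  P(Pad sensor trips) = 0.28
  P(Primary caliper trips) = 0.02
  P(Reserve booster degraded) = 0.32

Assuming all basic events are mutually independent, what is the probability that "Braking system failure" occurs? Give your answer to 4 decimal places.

P(Booster path down) [AND] = 0.07 × 0.22 × 0.24 × 0.05 = 0.000185
P(Parking branch lost) [OR] = 1 − (1−0.000185) × (1−0.26) = 0.260137
P(Front circuit down) [OR] = 1 − (1−0.10) × (1−0.05) = 0.145000
P(Rear circuit inoperative) [OR] = 1 − (1−0.145000) × (1−0.28) = 0.384400
P(Braking system failure) [OR] = 1 − (1−0.260137) × (1−0.384400) × (1−0.02) × (1−0.32) = 0.696482
Rounded to 4 decimal places: P(Braking system failure) ≈ 0.6965.

0.6965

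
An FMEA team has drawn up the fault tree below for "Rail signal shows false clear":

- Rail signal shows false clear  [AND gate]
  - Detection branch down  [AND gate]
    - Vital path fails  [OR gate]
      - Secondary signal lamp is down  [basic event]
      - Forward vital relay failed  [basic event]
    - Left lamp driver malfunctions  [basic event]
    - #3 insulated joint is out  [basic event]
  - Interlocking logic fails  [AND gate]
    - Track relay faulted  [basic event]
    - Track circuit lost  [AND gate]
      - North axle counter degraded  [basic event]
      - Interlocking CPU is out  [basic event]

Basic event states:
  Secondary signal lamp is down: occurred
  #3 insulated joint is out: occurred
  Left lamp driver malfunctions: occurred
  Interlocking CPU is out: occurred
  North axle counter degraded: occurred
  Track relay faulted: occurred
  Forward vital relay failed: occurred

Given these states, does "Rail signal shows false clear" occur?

Vital path fails [OR]: Secondary signal lamp is down=occurs, Forward vital relay failed=occurs → at least one input occurs → occurs.
Detection branch down [AND]: Vital path fails=occurs, Left lamp driver malfunctions=occurs, #3 insulated joint is out=occurs → all inputs occur → occurs.
Track circuit lost [AND]: North axle counter degraded=occurs, Interlocking CPU is out=occurs → all inputs occur → occurs.
Interlocking logic fails [AND]: Track relay faulted=occurs, Track circuit lost=occurs → all inputs occur → occurs.
Rail signal shows false clear [AND]: Detection branch down=occurs, Interlocking logic fails=occurs → all inputs occur → occurs.

Yes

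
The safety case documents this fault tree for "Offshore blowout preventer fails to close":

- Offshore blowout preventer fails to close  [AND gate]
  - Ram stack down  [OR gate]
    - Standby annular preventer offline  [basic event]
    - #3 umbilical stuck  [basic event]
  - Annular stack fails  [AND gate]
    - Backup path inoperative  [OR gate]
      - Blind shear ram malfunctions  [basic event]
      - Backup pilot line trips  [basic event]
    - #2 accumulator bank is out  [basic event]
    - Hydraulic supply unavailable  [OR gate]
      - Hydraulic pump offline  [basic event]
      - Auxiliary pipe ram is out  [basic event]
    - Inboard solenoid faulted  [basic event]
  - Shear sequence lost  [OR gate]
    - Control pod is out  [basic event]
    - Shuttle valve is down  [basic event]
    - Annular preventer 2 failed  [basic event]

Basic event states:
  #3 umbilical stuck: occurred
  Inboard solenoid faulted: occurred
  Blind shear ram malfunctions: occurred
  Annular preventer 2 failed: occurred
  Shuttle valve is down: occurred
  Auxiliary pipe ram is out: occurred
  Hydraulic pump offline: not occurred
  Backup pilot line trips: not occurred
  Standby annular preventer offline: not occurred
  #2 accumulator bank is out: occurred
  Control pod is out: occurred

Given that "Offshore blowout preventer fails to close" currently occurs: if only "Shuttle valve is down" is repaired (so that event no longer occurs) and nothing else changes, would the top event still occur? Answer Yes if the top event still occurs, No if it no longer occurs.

Counterfactual: set "Shuttle valve is down" to not occurred.
Ram stack down [OR]: Standby annular preventer offline=not, #3 umbilical stuck=occurs → at least one input occurs → occurs.
Backup path inoperative [OR]: Blind shear ram malfunctions=occurs, Backup pilot line trips=not → at least one input occurs → occurs.
Hydraulic supply unavailable [OR]: Hydraulic pump offline=not, Auxiliary pipe ram is out=occurs → at least one input occurs → occurs.
Annular stack fails [AND]: Backup path inoperative=occurs, #2 accumulator bank is out=occurs, Hydraulic supply unavailable=occurs, Inboard solenoid faulted=occurs → all inputs occur → occurs.
Shear sequence lost [OR]: Control pod is out=occurs, Shuttle valve is down=not, Annular preventer 2 failed=occurs → at least one input occurs → occurs.
Offshore blowout preventer fails to close [AND]: Ram stack down=occurs, Annular stack fails=occurs, Shear sequence lost=occurs → all inputs occur → occurs.

Yes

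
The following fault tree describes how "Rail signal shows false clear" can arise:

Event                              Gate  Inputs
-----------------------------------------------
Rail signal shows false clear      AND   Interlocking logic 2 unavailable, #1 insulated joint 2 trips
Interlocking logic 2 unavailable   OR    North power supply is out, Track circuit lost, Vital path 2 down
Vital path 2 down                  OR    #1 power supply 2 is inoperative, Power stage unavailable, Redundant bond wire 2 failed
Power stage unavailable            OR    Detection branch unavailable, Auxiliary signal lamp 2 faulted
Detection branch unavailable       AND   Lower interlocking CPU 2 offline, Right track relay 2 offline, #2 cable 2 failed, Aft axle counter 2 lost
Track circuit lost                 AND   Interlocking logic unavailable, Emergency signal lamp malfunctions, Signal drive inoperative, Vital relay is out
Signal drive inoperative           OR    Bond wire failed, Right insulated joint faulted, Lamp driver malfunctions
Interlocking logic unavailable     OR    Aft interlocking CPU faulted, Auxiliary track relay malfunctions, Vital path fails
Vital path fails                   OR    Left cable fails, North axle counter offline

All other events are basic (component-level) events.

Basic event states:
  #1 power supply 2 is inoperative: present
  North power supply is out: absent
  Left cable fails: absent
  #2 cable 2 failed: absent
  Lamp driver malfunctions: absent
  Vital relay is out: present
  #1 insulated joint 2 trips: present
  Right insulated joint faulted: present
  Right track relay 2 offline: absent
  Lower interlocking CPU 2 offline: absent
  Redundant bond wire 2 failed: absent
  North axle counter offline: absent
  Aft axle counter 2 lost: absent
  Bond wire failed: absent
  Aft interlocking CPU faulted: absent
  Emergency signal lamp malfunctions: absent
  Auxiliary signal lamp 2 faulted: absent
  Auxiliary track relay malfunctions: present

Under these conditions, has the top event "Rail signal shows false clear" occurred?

Yes

Vital path fails [OR]: Left cable fails=not, North axle counter offline=not → no input occurs → does not occur.
Interlocking logic unavailable [OR]: Aft interlocking CPU faulted=not, Auxiliary track relay malfunctions=occurs, Vital path fails=not → at least one input occurs → occurs.
Signal drive inoperative [OR]: Bond wire failed=not, Right insulated joint faulted=occurs, Lamp driver malfunctions=not → at least one input occurs → occurs.
Track circuit lost [AND]: Interlocking logic unavailable=occurs, Emergency signal lamp malfunctions=not, Signal drive inoperative=occurs, Vital relay is out=occurs → not all inputs occur → does not occur.
Detection branch unavailable [AND]: Lower interlocking CPU 2 offline=not, Right track relay 2 offline=not, #2 cable 2 failed=not, Aft axle counter 2 lost=not → not all inputs occur → does not occur.
Power stage unavailable [OR]: Detection branch unavailable=not, Auxiliary signal lamp 2 faulted=not → no input occurs → does not occur.
Vital path 2 down [OR]: #1 power supply 2 is inoperative=occurs, Power stage unavailable=not, Redundant bond wire 2 failed=not → at least one input occurs → occurs.
Interlocking logic 2 unavailable [OR]: North power supply is out=not, Track circuit lost=not, Vital path 2 down=occurs → at least one input occurs → occurs.
Rail signal shows false clear [AND]: Interlocking logic 2 unavailable=occurs, #1 insulated joint 2 trips=occurs → all inputs occur → occurs.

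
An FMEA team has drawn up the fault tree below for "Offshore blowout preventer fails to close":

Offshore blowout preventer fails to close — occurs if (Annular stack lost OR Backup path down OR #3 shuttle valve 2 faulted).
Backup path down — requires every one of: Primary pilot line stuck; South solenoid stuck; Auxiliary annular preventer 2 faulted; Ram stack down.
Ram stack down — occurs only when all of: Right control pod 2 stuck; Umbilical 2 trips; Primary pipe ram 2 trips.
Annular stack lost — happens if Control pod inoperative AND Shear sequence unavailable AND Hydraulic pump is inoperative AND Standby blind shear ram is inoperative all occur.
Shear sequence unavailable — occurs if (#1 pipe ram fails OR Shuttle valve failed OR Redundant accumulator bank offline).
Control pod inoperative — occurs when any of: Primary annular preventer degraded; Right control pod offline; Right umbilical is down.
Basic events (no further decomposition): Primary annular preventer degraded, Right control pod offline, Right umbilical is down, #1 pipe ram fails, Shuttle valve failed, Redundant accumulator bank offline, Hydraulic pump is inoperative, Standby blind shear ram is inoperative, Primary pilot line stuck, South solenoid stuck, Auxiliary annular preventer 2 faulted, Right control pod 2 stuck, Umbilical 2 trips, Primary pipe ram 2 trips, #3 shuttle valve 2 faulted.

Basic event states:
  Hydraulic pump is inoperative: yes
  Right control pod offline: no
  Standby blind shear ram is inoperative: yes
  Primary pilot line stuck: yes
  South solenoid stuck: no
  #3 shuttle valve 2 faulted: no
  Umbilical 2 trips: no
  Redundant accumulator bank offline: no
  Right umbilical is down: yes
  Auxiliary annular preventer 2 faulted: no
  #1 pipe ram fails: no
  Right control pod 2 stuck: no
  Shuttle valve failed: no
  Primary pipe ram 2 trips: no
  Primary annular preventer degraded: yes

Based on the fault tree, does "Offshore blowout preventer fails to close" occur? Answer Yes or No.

Control pod inoperative [OR]: Primary annular preventer degraded=occurs, Right control pod offline=not, Right umbilical is down=occurs → at least one input occurs → occurs.
Shear sequence unavailable [OR]: #1 pipe ram fails=not, Shuttle valve failed=not, Redundant accumulator bank offline=not → no input occurs → does not occur.
Annular stack lost [AND]: Control pod inoperative=occurs, Shear sequence unavailable=not, Hydraulic pump is inoperative=occurs, Standby blind shear ram is inoperative=occurs → not all inputs occur → does not occur.
Ram stack down [AND]: Right control pod 2 stuck=not, Umbilical 2 trips=not, Primary pipe ram 2 trips=not → not all inputs occur → does not occur.
Backup path down [AND]: Primary pilot line stuck=occurs, South solenoid stuck=not, Auxiliary annular preventer 2 faulted=not, Ram stack down=not → not all inputs occur → does not occur.
Offshore blowout preventer fails to close [OR]: Annular stack lost=not, Backup path down=not, #3 shuttle valve 2 faulted=not → no input occurs → does not occur.

No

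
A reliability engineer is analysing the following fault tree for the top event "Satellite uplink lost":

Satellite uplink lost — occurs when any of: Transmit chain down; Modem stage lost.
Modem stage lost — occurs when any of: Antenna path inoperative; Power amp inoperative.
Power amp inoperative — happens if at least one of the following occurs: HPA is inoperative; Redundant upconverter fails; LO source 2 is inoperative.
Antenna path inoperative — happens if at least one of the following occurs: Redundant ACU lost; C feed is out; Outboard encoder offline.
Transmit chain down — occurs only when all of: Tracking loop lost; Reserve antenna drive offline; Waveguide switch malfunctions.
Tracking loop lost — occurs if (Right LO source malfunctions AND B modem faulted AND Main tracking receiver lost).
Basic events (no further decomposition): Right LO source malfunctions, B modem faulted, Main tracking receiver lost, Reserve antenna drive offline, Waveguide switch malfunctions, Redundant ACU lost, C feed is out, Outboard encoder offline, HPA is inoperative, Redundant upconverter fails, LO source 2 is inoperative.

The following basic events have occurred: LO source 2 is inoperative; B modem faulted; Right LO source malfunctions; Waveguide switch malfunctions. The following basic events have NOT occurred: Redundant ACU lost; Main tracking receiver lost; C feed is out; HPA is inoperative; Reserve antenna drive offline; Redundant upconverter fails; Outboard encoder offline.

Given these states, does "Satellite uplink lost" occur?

Tracking loop lost [AND]: Right LO source malfunctions=occurs, B modem faulted=occurs, Main tracking receiver lost=not → not all inputs occur → does not occur.
Transmit chain down [AND]: Tracking loop lost=not, Reserve antenna drive offline=not, Waveguide switch malfunctions=occurs → not all inputs occur → does not occur.
Antenna path inoperative [OR]: Redundant ACU lost=not, C feed is out=not, Outboard encoder offline=not → no input occurs → does not occur.
Power amp inoperative [OR]: HPA is inoperative=not, Redundant upconverter fails=not, LO source 2 is inoperative=occurs → at least one input occurs → occurs.
Modem stage lost [OR]: Antenna path inoperative=not, Power amp inoperative=occurs → at least one input occurs → occurs.
Satellite uplink lost [OR]: Transmit chain down=not, Modem stage lost=occurs → at least one input occurs → occurs.

Yes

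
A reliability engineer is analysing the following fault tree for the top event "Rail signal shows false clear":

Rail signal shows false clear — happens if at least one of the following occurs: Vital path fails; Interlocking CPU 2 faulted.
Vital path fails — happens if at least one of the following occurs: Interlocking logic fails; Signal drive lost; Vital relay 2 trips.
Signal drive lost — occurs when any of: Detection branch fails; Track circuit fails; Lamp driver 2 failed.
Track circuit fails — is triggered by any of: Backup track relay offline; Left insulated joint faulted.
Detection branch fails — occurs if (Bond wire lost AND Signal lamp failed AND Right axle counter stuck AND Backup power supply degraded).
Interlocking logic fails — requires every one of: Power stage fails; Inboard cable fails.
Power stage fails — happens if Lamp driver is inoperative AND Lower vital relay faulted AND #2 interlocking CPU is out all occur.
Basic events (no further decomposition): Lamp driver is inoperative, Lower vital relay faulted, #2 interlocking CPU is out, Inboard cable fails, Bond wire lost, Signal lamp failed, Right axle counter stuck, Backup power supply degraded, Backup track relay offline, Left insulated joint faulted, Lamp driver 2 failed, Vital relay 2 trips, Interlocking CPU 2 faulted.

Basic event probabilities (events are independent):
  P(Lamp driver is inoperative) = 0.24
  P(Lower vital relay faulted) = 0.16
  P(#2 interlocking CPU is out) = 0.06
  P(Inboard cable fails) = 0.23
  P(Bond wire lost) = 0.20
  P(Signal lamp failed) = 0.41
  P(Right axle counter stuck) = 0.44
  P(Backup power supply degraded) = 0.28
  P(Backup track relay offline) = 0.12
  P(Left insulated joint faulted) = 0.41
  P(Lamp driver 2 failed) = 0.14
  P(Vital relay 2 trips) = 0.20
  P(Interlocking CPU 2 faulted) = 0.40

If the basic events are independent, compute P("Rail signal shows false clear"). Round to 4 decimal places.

P(Power stage fails) [AND] = 0.24 × 0.16 × 0.06 = 0.002304
P(Interlocking logic fails) [AND] = 0.002304 × 0.23 = 0.000530
P(Detection branch fails) [AND] = 0.20 × 0.41 × 0.44 × 0.28 = 0.010102
P(Track circuit fails) [OR] = 1 − (1−0.12) × (1−0.41) = 0.480800
P(Signal drive lost) [OR] = 1 − (1−0.010102) × (1−0.480800) × (1−0.14) = 0.557999
P(Vital path fails) [OR] = 1 − (1−0.000530) × (1−0.557999) × (1−0.20) = 0.646587
P(Rail signal shows false clear) [OR] = 1 − (1−0.646587) × (1−0.40) = 0.787952
Rounded to 4 decimal places: P(Rail signal shows false clear) ≈ 0.7880.

0.7880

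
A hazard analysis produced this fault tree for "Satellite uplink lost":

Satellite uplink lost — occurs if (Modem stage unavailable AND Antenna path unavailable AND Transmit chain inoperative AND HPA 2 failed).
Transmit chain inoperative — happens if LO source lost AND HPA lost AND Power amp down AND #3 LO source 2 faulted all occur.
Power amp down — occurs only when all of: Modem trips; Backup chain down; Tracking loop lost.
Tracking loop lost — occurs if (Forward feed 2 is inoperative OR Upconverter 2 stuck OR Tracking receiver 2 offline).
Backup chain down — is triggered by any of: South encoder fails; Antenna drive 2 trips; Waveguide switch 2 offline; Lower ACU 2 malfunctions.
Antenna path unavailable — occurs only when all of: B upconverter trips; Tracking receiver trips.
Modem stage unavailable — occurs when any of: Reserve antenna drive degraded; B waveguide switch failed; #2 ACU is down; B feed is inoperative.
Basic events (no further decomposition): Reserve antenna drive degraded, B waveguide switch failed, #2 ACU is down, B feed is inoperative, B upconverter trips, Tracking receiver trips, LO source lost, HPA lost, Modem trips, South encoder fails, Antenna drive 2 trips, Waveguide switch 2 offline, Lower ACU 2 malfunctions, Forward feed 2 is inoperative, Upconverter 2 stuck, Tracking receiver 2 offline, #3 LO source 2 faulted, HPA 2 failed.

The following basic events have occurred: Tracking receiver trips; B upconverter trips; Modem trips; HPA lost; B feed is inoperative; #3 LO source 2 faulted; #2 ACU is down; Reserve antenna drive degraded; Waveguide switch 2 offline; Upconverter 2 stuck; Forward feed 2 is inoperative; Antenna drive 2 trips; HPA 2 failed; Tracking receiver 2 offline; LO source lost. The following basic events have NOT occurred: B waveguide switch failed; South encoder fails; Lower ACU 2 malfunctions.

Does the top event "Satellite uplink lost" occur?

Modem stage unavailable [OR]: Reserve antenna drive degraded=occurs, B waveguide switch failed=not, #2 ACU is down=occurs, B feed is inoperative=occurs → at least one input occurs → occurs.
Antenna path unavailable [AND]: B upconverter trips=occurs, Tracking receiver trips=occurs → all inputs occur → occurs.
Backup chain down [OR]: South encoder fails=not, Antenna drive 2 trips=occurs, Waveguide switch 2 offline=occurs, Lower ACU 2 malfunctions=not → at least one input occurs → occurs.
Tracking loop lost [OR]: Forward feed 2 is inoperative=occurs, Upconverter 2 stuck=occurs, Tracking receiver 2 offline=occurs → at least one input occurs → occurs.
Power amp down [AND]: Modem trips=occurs, Backup chain down=occurs, Tracking loop lost=occurs → all inputs occur → occurs.
Transmit chain inoperative [AND]: LO source lost=occurs, HPA lost=occurs, Power amp down=occurs, #3 LO source 2 faulted=occurs → all inputs occur → occurs.
Satellite uplink lost [AND]: Modem stage unavailable=occurs, Antenna path unavailable=occurs, Transmit chain inoperative=occurs, HPA 2 failed=occurs → all inputs occur → occurs.

Yes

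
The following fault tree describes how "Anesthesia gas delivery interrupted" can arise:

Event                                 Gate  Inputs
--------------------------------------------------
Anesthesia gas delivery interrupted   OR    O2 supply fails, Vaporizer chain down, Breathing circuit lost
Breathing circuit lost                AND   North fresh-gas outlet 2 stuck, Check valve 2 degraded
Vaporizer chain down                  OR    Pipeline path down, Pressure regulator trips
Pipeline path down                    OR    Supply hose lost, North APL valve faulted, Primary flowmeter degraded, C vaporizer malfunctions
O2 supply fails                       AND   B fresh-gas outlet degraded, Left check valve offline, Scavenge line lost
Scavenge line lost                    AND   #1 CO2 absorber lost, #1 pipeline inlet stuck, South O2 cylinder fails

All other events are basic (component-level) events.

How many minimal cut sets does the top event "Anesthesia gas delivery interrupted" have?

Scavenge line lost [AND]: one cut set from each child combined → 1 × 1 × 1 = 1 cut set(s).
O2 supply fails [AND]: one cut set from each child combined → 1 × 1 × 1 = 1 cut set(s).
Pipeline path down [OR]: union of children's cut sets → 4 cut set(s).
Vaporizer chain down [OR]: union of children's cut sets → 5 cut set(s).
Breathing circuit lost [AND]: one cut set from each child combined → 1 × 1 = 1 cut set(s).
Anesthesia gas delivery interrupted [OR]: union of children's cut sets → 7 cut set(s).
Minimal cut sets: {#1 CO2 absorber lost, #1 pipeline inlet stuck, B fresh-gas outlet degraded, Left check valve offline, South O2 cylinder fails}; {Supply hose lost}; {North APL valve faulted}; {Primary flowmeter degraded}; {C vaporizer malfunctions}; {Pressure regulator trips}; {Check valve 2 degraded, North fresh-gas outlet 2 stuck}.

7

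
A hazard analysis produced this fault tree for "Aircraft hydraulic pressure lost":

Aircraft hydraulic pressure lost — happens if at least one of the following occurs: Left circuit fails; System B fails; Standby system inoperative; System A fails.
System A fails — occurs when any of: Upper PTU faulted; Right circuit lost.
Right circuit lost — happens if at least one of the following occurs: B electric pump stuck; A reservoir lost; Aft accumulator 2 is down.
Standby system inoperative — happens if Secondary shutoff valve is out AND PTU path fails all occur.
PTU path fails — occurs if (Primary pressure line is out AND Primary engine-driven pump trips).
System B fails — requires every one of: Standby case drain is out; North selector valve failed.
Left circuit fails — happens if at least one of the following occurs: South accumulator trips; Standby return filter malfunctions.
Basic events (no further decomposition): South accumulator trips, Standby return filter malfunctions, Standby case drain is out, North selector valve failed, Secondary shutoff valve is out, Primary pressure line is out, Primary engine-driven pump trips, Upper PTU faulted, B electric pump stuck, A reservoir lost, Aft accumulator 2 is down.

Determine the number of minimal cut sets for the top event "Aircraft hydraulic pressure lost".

8

Left circuit fails [OR]: union of children's cut sets → 2 cut set(s).
System B fails [AND]: one cut set from each child combined → 1 × 1 = 1 cut set(s).
PTU path fails [AND]: one cut set from each child combined → 1 × 1 = 1 cut set(s).
Standby system inoperative [AND]: one cut set from each child combined → 1 × 1 = 1 cut set(s).
Right circuit lost [OR]: union of children's cut sets → 3 cut set(s).
System A fails [OR]: union of children's cut sets → 4 cut set(s).
Aircraft hydraulic pressure lost [OR]: union of children's cut sets → 8 cut set(s).
Minimal cut sets: {South accumulator trips}; {Standby return filter malfunctions}; {North selector valve failed, Standby case drain is out}; {Primary engine-driven pump trips, Primary pressure line is out, Secondary shutoff valve is out}; {Upper PTU faulted}; {B electric pump stuck}; {A reservoir lost}; {Aft accumulator 2 is down}.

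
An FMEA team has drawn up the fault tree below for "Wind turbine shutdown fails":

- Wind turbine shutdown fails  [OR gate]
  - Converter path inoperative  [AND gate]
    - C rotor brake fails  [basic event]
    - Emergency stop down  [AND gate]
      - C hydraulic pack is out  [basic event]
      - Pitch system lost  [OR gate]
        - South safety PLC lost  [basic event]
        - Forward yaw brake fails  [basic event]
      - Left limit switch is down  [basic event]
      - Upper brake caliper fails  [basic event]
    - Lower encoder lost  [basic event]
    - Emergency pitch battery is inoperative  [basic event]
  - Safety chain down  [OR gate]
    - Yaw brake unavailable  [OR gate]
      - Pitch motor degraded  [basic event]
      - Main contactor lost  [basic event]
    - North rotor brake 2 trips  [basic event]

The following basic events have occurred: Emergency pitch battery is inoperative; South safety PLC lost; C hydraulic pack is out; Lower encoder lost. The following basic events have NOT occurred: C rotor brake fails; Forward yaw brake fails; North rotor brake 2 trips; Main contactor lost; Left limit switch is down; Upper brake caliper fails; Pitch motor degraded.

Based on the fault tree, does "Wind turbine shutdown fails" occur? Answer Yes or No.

Pitch system lost [OR]: South safety PLC lost=occurs, Forward yaw brake fails=not → at least one input occurs → occurs.
Emergency stop down [AND]: C hydraulic pack is out=occurs, Pitch system lost=occurs, Left limit switch is down=not, Upper brake caliper fails=not → not all inputs occur → does not occur.
Converter path inoperative [AND]: C rotor brake fails=not, Emergency stop down=not, Lower encoder lost=occurs, Emergency pitch battery is inoperative=occurs → not all inputs occur → does not occur.
Yaw brake unavailable [OR]: Pitch motor degraded=not, Main contactor lost=not → no input occurs → does not occur.
Safety chain down [OR]: Yaw brake unavailable=not, North rotor brake 2 trips=not → no input occurs → does not occur.
Wind turbine shutdown fails [OR]: Converter path inoperative=not, Safety chain down=not → no input occurs → does not occur.

No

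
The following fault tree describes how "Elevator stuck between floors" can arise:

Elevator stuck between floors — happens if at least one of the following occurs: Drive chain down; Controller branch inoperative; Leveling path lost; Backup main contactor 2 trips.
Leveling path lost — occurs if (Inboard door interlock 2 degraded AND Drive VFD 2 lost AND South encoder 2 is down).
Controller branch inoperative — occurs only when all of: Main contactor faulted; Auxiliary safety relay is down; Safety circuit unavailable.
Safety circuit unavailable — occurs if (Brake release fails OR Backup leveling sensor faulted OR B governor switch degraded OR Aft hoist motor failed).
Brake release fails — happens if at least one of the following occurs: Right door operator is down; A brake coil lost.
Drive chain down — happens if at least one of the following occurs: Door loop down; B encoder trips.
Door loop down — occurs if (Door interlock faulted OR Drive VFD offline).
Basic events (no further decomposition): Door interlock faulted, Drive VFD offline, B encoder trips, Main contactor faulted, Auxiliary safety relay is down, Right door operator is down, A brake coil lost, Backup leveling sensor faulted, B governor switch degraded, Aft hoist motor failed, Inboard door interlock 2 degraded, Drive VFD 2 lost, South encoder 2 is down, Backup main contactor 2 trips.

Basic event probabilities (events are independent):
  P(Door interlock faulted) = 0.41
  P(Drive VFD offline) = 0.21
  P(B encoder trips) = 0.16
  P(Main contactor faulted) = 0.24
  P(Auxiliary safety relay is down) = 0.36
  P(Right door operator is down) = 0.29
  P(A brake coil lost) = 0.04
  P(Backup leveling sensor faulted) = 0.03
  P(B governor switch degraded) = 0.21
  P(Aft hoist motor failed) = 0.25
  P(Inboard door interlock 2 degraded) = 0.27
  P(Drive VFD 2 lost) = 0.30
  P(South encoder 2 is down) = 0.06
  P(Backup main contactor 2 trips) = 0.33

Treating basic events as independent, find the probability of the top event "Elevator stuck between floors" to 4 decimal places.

0.7527

P(Door loop down) [OR] = 1 − (1−0.41) × (1−0.21) = 0.533900
P(Drive chain down) [OR] = 1 − (1−0.533900) × (1−0.16) = 0.608476
P(Brake release fails) [OR] = 1 − (1−0.29) × (1−0.04) = 0.318400
P(Safety circuit unavailable) [OR] = 1 − (1−0.318400) × (1−0.03) × (1−0.21) × (1−0.25) = 0.608267
P(Controller branch inoperative) [AND] = 0.24 × 0.36 × 0.608267 = 0.052554
P(Leveling path lost) [AND] = 0.27 × 0.30 × 0.06 = 0.004860
P(Elevator stuck between floors) [OR] = 1 − (1−0.608476) × (1−0.052554) × (1−0.004860) × (1−0.33) = 0.752673
Rounded to 4 decimal places: P(Elevator stuck between floors) ≈ 0.7527.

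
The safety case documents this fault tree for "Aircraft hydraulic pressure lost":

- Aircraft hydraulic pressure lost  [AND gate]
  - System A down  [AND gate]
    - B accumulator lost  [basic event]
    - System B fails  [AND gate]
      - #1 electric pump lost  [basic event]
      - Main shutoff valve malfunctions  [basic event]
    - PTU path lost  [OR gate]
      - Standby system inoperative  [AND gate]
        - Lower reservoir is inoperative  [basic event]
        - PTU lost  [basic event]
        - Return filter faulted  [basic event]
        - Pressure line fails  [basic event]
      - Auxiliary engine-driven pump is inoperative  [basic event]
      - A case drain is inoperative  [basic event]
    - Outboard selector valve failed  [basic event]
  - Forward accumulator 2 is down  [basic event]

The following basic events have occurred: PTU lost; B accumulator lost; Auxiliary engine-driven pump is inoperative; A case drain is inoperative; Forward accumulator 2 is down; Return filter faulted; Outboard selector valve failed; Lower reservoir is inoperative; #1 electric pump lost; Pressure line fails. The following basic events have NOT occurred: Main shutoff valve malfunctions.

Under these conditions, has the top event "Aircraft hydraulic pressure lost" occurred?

System B fails [AND]: #1 electric pump lost=occurs, Main shutoff valve malfunctions=not → not all inputs occur → does not occur.
Standby system inoperative [AND]: Lower reservoir is inoperative=occurs, PTU lost=occurs, Return filter faulted=occurs, Pressure line fails=occurs → all inputs occur → occurs.
PTU path lost [OR]: Standby system inoperative=occurs, Auxiliary engine-driven pump is inoperative=occurs, A case drain is inoperative=occurs → at least one input occurs → occurs.
System A down [AND]: B accumulator lost=occurs, System B fails=not, PTU path lost=occurs, Outboard selector valve failed=occurs → not all inputs occur → does not occur.
Aircraft hydraulic pressure lost [AND]: System A down=not, Forward accumulator 2 is down=occurs → not all inputs occur → does not occur.

No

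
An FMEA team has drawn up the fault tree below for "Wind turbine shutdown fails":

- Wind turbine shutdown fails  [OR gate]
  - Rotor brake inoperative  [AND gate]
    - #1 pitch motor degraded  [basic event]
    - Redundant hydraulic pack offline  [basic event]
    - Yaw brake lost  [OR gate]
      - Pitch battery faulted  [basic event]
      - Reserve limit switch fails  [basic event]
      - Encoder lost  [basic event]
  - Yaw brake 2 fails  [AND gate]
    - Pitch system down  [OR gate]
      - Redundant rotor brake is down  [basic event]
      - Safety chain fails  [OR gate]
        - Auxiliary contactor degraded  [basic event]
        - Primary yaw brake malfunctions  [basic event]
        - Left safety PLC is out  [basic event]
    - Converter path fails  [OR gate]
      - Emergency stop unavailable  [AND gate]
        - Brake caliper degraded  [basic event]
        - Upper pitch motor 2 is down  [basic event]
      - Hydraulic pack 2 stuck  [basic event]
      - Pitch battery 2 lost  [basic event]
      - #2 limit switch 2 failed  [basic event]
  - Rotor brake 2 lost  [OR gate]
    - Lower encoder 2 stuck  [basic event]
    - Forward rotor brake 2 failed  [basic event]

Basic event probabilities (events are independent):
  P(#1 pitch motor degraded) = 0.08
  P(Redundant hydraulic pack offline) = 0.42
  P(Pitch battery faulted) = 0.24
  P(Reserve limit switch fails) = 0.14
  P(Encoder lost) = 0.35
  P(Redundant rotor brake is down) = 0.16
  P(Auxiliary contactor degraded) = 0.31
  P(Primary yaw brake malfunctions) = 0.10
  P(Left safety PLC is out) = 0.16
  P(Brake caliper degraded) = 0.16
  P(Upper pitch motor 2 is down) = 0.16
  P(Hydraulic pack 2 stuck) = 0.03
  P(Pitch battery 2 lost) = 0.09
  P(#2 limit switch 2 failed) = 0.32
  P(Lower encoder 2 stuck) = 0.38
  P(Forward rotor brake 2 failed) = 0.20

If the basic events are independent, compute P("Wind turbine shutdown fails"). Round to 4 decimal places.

P(Yaw brake lost) [OR] = 1 − (1−0.24) × (1−0.14) × (1−0.35) = 0.575160
P(Rotor brake inoperative) [AND] = 0.08 × 0.42 × 0.575160 = 0.019325
P(Safety chain fails) [OR] = 1 − (1−0.31) × (1−0.10) × (1−0.16) = 0.478360
P(Pitch system down) [OR] = 1 − (1−0.16) × (1−0.478360) = 0.561822
P(Emergency stop unavailable) [AND] = 0.16 × 0.16 = 0.025600
P(Converter path fails) [OR] = 1 − (1−0.025600) × (1−0.03) × (1−0.09) × (1−0.32) = 0.415130
P(Yaw brake 2 fails) [AND] = 0.561822 × 0.415130 = 0.233229
P(Rotor brake 2 lost) [OR] = 1 − (1−0.38) × (1−0.20) = 0.504000
P(Wind turbine shutdown fails) [OR] = 1 − (1−0.019325) × (1−0.233229) × (1−0.504000) = 0.627031
Rounded to 4 decimal places: P(Wind turbine shutdown fails) ≈ 0.6270.

0.6270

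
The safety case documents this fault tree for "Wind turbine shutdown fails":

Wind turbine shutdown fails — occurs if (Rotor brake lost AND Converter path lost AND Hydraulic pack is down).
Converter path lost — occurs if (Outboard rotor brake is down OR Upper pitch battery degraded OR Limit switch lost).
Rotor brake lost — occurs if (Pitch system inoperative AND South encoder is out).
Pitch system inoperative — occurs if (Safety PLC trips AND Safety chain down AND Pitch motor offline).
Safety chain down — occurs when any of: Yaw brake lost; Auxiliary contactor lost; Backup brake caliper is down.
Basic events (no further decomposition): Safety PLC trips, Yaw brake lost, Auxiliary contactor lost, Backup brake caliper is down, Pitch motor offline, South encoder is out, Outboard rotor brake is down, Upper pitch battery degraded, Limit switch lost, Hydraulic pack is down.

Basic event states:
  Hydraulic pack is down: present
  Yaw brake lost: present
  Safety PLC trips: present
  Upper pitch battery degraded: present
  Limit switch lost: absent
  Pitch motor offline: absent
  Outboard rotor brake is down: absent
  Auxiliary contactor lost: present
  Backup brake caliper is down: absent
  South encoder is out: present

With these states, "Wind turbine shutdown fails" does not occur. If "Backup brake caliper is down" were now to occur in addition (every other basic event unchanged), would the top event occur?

No

Counterfactual: set "Backup brake caliper is down" to occurred.
Safety chain down [OR]: Yaw brake lost=occurs, Auxiliary contactor lost=occurs, Backup brake caliper is down=occurs → at least one input occurs → occurs.
Pitch system inoperative [AND]: Safety PLC trips=occurs, Safety chain down=occurs, Pitch motor offline=not → not all inputs occur → does not occur.
Rotor brake lost [AND]: Pitch system inoperative=not, South encoder is out=occurs → not all inputs occur → does not occur.
Converter path lost [OR]: Outboard rotor brake is down=not, Upper pitch battery degraded=occurs, Limit switch lost=not → at least one input occurs → occurs.
Wind turbine shutdown fails [AND]: Rotor brake lost=not, Converter path lost=occurs, Hydraulic pack is down=occurs → not all inputs occur → does not occur.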